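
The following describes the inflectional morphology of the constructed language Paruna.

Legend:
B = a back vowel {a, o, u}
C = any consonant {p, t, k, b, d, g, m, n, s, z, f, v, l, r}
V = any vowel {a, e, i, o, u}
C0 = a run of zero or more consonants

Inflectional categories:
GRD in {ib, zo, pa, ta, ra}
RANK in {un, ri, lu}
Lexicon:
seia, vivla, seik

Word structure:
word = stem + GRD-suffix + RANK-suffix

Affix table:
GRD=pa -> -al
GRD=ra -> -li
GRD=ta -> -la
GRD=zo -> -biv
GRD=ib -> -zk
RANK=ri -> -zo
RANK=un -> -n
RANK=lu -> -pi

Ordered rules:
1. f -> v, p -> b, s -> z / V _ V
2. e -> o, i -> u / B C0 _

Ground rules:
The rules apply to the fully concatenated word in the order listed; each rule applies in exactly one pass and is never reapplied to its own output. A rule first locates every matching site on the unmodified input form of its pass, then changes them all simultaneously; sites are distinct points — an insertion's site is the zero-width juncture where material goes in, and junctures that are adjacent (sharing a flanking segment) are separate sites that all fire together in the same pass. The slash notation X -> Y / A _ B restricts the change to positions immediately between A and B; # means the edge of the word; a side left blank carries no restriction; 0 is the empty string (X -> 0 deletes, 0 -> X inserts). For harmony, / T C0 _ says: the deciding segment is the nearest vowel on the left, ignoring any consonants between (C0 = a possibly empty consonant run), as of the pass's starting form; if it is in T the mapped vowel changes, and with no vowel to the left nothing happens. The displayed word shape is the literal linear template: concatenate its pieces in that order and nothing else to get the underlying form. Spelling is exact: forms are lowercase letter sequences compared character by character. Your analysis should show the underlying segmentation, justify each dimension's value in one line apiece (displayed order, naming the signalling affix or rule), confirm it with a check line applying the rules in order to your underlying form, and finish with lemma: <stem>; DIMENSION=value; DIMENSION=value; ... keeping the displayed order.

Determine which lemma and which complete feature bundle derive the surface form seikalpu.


underlying: seik-al-pi
GRD=pa - signalled by the affix -al
RANK=lu - signalled by the affix -pi
check: seikalpi -> seikalpi -> seikalpu
lemma: seik; GRD=pa; RANK=lu


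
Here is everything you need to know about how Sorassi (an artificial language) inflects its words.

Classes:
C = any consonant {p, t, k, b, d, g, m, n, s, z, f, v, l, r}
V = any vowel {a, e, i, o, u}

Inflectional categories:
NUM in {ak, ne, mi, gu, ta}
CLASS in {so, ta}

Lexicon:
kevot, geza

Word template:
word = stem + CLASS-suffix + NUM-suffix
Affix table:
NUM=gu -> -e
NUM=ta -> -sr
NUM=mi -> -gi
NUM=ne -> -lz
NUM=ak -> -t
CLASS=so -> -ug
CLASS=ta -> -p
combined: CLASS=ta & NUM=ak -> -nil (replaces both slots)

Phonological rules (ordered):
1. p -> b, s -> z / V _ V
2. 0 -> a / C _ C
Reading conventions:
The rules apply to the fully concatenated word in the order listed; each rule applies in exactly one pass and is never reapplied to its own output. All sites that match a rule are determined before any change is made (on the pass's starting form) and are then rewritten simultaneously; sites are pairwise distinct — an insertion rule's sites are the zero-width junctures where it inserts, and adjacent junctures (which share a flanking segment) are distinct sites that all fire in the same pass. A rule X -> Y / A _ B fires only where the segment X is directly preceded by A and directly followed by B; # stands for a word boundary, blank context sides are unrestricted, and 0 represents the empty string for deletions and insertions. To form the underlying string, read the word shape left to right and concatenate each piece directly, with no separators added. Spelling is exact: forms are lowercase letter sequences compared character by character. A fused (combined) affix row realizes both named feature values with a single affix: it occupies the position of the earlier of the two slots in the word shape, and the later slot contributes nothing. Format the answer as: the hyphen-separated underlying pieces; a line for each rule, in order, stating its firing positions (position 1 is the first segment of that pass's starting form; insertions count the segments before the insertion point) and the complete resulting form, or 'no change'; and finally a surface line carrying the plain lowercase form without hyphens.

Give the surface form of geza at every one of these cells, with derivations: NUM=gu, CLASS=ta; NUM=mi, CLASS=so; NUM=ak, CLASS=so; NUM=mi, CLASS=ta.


cell NUM=gu, CLASS=ta:
underlying: geza-p-e
1. p -> b, s -> z / V _ V: fires at position(s) 5: gezabe
2. 0 -> a / C _ C: no change
surface: gezabe

cell NUM=mi, CLASS=so:
underlying: geza-ug-gi
1. p -> b, s -> z / V _ V: no change
2. 0 -> a / C _ C: inserts after position(s) 6: gezaugagi
surface: gezaugagi

cell NUM=ak, CLASS=so:
underlying: geza-ug-t
1. p -> b, s -> z / V _ V: no change
2. 0 -> a / C _ C: inserts after position(s) 6: gezaugat
surface: gezaugat

cell NUM=mi, CLASS=ta:
underlying: geza-p-gi
1. p -> b, s -> z / V _ V: no change
2. 0 -> a / C _ C: inserts after position(s) 5: gezapagi
surface: gezapagi


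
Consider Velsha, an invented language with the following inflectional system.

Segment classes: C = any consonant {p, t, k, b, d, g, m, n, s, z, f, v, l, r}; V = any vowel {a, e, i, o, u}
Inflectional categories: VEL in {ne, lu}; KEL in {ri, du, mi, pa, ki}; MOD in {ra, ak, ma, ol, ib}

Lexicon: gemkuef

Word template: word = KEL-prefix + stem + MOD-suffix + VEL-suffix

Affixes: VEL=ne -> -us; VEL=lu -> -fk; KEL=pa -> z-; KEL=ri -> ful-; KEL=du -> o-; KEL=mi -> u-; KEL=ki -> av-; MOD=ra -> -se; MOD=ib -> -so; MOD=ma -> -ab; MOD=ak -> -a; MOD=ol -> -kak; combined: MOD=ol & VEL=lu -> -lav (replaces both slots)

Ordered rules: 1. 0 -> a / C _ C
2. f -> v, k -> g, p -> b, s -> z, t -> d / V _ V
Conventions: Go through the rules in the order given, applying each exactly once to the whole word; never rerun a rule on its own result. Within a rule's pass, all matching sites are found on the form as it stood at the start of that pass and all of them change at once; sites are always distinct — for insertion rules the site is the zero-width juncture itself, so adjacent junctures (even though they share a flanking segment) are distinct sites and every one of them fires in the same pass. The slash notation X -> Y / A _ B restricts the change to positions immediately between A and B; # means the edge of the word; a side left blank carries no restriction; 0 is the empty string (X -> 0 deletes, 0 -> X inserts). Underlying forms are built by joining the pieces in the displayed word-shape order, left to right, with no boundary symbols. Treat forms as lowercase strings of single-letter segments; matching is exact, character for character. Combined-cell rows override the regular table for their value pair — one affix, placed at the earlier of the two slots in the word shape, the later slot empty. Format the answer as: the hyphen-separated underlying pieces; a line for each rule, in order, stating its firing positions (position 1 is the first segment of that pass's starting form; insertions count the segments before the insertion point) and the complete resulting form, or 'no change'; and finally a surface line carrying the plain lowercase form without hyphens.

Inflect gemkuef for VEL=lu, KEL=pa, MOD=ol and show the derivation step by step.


underlying: z-gemkuef-lav
1. 0 -> a / C _ C: inserts after position(s) 1, 4, 8: zagemakuefalav
2. f -> v, k -> g, p -> b, s -> z, t -> d / V _ V: fires at position(s) 7, 10: zagemaguevalav
surface: zagemaguevalav


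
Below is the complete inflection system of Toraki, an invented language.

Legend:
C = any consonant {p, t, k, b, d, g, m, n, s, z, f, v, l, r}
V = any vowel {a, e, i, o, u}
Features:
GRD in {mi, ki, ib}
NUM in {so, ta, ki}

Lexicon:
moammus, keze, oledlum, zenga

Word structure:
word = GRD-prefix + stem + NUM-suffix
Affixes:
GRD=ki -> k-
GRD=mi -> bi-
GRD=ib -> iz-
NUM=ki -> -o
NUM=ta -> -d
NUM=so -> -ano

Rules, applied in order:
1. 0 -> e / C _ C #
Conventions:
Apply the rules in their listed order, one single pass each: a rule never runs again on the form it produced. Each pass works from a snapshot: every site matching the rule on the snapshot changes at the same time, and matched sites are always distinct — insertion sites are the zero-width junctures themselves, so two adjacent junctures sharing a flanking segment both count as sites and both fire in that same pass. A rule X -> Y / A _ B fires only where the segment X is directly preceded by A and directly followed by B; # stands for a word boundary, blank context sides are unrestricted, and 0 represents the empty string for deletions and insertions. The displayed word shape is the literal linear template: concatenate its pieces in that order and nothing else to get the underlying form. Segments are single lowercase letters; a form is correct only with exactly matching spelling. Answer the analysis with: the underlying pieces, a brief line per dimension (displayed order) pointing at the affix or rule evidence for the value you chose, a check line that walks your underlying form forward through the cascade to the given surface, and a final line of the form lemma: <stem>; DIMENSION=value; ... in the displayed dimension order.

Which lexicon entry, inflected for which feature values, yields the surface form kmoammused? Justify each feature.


underlying: k-moammus-d
GRD=ki - signalled by the affix k-
NUM=ta - signalled by the affix -d
check: kmoammusd -> kmoammused
lemma: moammus; GRD=ki; NUM=ta


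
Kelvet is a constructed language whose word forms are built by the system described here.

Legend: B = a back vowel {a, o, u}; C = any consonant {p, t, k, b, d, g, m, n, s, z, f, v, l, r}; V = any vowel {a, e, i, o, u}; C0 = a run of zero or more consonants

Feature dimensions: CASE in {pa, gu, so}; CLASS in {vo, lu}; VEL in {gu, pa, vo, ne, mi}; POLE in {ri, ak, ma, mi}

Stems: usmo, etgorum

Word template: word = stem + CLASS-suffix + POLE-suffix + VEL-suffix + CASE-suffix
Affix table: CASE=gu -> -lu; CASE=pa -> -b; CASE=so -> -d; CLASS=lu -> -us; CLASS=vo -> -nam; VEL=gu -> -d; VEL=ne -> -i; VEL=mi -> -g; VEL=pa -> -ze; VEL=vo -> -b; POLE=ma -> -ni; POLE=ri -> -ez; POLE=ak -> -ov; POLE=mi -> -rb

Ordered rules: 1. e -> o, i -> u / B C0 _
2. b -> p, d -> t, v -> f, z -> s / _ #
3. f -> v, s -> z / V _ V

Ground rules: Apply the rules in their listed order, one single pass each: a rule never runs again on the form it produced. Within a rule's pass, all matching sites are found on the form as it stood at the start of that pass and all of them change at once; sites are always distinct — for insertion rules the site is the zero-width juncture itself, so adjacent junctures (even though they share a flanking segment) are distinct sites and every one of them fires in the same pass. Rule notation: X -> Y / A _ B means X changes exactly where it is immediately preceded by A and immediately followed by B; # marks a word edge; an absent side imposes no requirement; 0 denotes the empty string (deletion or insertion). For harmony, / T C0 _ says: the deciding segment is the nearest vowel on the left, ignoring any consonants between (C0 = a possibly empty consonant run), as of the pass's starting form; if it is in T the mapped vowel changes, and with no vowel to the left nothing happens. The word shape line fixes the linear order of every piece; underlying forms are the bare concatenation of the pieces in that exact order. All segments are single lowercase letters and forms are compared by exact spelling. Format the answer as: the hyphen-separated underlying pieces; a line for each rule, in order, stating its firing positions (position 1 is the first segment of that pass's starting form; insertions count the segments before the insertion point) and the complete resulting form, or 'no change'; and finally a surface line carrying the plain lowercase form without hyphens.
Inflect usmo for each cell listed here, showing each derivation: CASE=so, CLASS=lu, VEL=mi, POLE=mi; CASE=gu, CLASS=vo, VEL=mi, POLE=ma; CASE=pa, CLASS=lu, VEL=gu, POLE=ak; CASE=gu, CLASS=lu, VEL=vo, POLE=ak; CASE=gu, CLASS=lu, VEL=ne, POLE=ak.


cell CASE=so, CLASS=lu, VEL=mi, POLE=mi:
underlying: usmo-us-rb-g-d
1. e -> o, i -> u / B C0 _: no change
2. b -> p, d -> t, v -> f, z -> s / _ #: fires at position(s) 10: usmousrbgt
3. f -> v, s -> z / V _ V: no change
surface: usmousrbgt

cell CASE=gu, CLASS=vo, VEL=mi, POLE=ma:
underlying: usmo-nam-ni-g-lu
1. e -> o, i -> u / B C0 _: fires at position(s) 9: usmonamnuglu
2. b -> p, d -> t, v -> f, z -> s / _ #: no change
3. f -> v, s -> z / V _ V: no change
surface: usmonamnuglu

cell CASE=pa, CLASS=lu, VEL=gu, POLE=ak:
underlying: usmo-us-ov-d-b
1. e -> o, i -> u / B C0 _: no change
2. b -> p, d -> t, v -> f, z -> s / _ #: fires at position(s) 10: usmousovdp
3. f -> v, s -> z / V _ V: fires at position(s) 6: usmouzovdp
surface: usmouzovdp

cell CASE=gu, CLASS=lu, VEL=vo, POLE=ak:
underlying: usmo-us-ov-b-lu
1. e -> o, i -> u / B C0 _: no change
2. b -> p, d -> t, v -> f, z -> s / _ #: no change
3. f -> v, s -> z / V _ V: fires at position(s) 6: usmouzovblu
surface: usmouzovblu

cell CASE=gu, CLASS=lu, VEL=ne, POLE=ak:
underlying: usmo-us-ov-i-lu
1. e -> o, i -> u / B C0 _: fires at position(s) 9: usmousovulu
2. b -> p, d -> t, v -> f, z -> s / _ #: no change
3. f -> v, s -> z / V _ V: fires at position(s) 6: usmouzovulu
surface: usmouzovulu


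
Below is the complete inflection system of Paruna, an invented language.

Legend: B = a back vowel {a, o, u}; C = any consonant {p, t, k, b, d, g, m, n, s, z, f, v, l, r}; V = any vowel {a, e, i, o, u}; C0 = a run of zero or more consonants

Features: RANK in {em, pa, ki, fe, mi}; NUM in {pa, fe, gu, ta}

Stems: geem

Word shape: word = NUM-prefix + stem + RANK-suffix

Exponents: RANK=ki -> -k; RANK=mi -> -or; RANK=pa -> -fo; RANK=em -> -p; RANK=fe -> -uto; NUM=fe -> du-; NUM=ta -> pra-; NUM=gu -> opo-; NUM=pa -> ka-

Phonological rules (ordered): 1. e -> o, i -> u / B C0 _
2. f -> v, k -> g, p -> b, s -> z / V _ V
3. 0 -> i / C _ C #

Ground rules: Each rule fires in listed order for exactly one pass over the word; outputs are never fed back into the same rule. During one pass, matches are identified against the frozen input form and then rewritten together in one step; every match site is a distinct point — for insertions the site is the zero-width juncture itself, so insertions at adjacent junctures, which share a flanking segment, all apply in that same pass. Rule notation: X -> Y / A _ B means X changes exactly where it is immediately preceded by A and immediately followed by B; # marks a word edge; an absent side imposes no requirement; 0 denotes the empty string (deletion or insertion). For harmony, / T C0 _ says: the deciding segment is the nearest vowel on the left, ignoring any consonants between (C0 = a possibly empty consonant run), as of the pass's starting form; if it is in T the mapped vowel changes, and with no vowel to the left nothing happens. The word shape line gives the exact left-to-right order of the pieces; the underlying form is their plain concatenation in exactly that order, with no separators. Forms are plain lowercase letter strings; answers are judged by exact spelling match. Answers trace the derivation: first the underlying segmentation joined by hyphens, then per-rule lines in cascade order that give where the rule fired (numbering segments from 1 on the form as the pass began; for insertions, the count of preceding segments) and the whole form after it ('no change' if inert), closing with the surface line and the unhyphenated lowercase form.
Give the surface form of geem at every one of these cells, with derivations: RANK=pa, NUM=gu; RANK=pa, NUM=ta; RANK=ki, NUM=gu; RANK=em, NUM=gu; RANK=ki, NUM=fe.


cell RANK=pa, NUM=gu:
underlying: opo-geem-fo
1. e -> o, i -> u / B C0 _: fires at position(s) 5: opogoemfo
2. f -> v, k -> g, p -> b, s -> z / V _ V: fires at position(s) 2: obogoemfo
3. 0 -> i / C _ C #: no change
surface: obogoemfo

cell RANK=pa, NUM=ta:
underlying: pra-geem-fo
1. e -> o, i -> u / B C0 _: fires at position(s) 5: pragoemfo
2. f -> v, k -> g, p -> b, s -> z / V _ V: no change
3. 0 -> i / C _ C #: no change
surface: pragoemfo

cell RANK=ki, NUM=gu:
underlying: opo-geem-k
1. e -> o, i -> u / B C0 _: fires at position(s) 5: opogoemk
2. f -> v, k -> g, p -> b, s -> z / V _ V: fires at position(s) 2: obogoemk
3. 0 -> i / C _ C #: inserts after position(s) 7: obogoemik
surface: obogoemik

cell RANK=em, NUM=gu:
underlying: opo-geem-p
1. e -> o, i -> u / B C0 _: fires at position(s) 5: opogoemp
2. f -> v, k -> g, p -> b, s -> z / V _ V: fires at position(s) 2: obogoemp
3. 0 -> i / C _ C #: inserts after position(s) 7: obogoemip
surface: obogoemip

cell RANK=ki, NUM=fe:
underlying: du-geem-k
1. e -> o, i -> u / B C0 _: fires at position(s) 4: dugoemk
2. f -> v, k -> g, p -> b, s -> z / V _ V: no change
3. 0 -> i / C _ C #: inserts after position(s) 6: dugoemik
surface: dugoemik


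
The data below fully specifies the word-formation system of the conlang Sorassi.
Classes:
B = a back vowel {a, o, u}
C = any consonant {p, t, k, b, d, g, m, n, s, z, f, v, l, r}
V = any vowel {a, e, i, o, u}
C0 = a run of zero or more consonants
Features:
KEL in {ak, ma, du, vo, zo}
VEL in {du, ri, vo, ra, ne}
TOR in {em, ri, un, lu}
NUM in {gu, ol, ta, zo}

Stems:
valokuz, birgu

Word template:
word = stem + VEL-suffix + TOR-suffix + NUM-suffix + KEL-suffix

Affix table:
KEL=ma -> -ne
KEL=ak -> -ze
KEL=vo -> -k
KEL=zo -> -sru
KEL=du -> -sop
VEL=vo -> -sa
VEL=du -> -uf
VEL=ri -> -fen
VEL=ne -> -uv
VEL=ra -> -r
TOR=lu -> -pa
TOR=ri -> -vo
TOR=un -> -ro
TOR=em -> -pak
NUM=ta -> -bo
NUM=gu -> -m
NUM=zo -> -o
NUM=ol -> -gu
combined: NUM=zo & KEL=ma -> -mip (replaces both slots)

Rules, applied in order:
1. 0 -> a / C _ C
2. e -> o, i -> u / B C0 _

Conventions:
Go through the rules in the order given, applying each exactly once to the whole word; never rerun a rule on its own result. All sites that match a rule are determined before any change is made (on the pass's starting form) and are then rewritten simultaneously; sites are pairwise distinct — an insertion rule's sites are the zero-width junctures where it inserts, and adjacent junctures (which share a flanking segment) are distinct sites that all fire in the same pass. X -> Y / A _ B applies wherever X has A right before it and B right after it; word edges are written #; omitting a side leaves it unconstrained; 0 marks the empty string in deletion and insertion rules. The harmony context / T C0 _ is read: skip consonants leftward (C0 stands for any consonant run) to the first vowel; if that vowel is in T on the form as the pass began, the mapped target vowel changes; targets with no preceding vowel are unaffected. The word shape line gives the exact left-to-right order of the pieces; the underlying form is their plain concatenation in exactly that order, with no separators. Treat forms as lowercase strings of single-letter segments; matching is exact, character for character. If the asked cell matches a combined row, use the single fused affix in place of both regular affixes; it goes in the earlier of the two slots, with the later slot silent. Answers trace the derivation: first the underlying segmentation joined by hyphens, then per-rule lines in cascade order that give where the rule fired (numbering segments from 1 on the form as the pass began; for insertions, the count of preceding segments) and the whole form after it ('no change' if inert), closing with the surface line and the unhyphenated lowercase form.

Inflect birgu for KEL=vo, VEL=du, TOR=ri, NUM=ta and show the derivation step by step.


underlying: birgu-uf-vo-bo-k
1. 0 -> a / C _ C: inserts after position(s) 3, 7: biraguufavobok
2. e -> o, i -> u / B C0 _: no change
surface: biraguufavobok


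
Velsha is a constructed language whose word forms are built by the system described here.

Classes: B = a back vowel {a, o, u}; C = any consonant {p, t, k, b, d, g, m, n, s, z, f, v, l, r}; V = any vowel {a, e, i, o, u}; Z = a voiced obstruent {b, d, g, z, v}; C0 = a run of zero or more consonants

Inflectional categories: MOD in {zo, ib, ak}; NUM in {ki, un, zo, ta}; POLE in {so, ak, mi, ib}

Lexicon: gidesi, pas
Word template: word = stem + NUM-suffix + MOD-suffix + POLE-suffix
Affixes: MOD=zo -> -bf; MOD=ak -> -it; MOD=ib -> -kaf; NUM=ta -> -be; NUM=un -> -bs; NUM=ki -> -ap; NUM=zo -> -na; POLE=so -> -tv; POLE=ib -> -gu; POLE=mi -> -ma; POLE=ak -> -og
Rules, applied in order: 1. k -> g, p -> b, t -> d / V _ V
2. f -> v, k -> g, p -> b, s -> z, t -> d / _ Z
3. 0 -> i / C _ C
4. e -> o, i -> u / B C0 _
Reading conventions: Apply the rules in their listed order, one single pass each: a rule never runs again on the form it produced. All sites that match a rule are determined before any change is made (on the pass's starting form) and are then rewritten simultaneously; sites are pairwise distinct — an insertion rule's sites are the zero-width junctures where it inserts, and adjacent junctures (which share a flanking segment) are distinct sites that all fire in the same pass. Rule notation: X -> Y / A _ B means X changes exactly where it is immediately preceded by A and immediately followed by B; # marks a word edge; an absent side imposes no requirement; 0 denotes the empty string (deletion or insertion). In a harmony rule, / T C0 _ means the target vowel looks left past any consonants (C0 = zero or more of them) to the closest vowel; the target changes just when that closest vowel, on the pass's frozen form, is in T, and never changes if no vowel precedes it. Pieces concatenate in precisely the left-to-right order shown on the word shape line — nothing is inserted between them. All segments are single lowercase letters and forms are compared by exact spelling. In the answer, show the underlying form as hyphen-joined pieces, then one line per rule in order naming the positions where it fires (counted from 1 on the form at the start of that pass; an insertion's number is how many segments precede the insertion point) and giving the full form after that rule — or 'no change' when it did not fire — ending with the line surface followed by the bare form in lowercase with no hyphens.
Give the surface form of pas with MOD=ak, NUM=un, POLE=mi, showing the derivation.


underlying: pas-bs-it-ma
1. k -> g, p -> b, t -> d / V _ V: no change
2. f -> v, k -> g, p -> b, s -> z, t -> d / _ Z: fires at position(s) 3: pazbsitma
3. 0 -> i / C _ C: inserts after position(s) 3, 4, 7: pazibisitima
4. e -> o, i -> u / B C0 _: fires at position(s) 4: pazubisitima
surface: pazubisitima


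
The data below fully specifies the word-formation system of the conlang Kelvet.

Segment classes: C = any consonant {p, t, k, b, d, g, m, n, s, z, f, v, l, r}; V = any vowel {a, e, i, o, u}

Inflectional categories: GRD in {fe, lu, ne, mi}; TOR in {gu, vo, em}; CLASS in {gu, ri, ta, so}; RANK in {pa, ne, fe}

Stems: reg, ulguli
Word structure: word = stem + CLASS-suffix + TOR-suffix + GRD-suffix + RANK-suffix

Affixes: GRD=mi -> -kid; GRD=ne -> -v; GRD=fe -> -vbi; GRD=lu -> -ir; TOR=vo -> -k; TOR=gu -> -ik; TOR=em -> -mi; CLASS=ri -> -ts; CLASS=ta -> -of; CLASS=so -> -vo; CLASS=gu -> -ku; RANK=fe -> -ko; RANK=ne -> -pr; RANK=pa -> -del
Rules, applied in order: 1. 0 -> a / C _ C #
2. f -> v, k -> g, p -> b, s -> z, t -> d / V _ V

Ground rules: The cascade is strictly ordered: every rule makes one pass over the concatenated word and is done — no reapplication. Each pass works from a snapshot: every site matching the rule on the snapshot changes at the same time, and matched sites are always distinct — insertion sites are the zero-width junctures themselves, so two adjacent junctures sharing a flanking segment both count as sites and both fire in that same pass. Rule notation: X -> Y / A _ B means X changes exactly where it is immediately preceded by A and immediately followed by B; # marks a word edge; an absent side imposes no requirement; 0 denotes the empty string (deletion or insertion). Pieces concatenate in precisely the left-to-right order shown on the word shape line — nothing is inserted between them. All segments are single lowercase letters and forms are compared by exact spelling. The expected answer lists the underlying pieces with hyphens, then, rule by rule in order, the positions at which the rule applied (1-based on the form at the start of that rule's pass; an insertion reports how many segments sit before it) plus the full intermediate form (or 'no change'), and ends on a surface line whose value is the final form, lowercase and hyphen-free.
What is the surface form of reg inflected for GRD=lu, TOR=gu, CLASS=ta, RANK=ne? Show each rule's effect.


underlying: reg-of-ik-ir-pr
1. 0 -> a / C _ C #: inserts after position(s) 10: regofikirpar
2. f -> v, k -> g, p -> b, s -> z, t -> d / V _ V: fires at position(s) 5, 7: regovigirpar
surface: regovigirpar


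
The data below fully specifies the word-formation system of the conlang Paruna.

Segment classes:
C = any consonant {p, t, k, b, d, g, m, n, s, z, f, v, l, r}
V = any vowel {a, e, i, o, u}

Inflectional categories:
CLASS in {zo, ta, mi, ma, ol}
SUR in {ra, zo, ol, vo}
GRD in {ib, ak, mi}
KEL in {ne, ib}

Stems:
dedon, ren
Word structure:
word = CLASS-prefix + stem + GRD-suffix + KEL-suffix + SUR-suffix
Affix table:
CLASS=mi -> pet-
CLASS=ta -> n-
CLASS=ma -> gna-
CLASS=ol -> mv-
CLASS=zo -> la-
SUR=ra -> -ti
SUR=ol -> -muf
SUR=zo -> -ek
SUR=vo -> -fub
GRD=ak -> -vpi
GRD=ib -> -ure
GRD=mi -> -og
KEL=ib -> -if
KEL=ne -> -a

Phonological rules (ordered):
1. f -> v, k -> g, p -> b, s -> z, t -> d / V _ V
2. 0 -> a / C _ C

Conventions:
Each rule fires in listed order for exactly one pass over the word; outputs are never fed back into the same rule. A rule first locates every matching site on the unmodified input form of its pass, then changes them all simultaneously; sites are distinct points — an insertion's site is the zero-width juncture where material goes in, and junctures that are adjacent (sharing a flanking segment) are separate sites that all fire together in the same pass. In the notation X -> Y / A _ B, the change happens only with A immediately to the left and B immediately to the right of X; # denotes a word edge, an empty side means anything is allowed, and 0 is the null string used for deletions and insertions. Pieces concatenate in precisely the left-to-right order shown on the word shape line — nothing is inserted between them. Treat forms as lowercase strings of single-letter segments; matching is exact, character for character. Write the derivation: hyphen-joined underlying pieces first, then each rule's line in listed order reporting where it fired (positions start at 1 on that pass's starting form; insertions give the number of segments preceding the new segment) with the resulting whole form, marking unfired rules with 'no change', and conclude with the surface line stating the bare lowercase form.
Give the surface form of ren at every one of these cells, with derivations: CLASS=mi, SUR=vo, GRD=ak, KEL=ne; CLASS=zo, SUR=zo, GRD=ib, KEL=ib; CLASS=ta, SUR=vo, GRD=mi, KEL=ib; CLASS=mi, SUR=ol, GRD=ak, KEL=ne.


cell CLASS=mi, SUR=vo, GRD=ak, KEL=ne:
underlying: pet-ren-vpi-a-fub
1. f -> v, k -> g, p -> b, s -> z, t -> d / V _ V: fires at position(s) 11: petrenvpiavub
2. 0 -> a / C _ C: inserts after position(s) 3, 6, 7: petarenavapiavub
surface: petarenavapiavub

cell CLASS=zo, SUR=zo, GRD=ib, KEL=ib:
underlying: la-ren-ure-if-ek
1. f -> v, k -> g, p -> b, s -> z, t -> d / V _ V: fires at position(s) 10: larenureivek
2. 0 -> a / C _ C: no change
surface: larenureivek

cell CLASS=ta, SUR=vo, GRD=mi, KEL=ib:
underlying: n-ren-og-if-fub
1. f -> v, k -> g, p -> b, s -> z, t -> d / V _ V: no change
2. 0 -> a / C _ C: inserts after position(s) 1, 8: narenogifafub
surface: narenogifafub

cell CLASS=mi, SUR=ol, GRD=ak, KEL=ne:
underlying: pet-ren-vpi-a-muf
1. f -> v, k -> g, p -> b, s -> z, t -> d / V _ V: no change
2. 0 -> a / C _ C: inserts after position(s) 3, 6, 7: petarenavapiamuf
surface: petarenavapiamuf


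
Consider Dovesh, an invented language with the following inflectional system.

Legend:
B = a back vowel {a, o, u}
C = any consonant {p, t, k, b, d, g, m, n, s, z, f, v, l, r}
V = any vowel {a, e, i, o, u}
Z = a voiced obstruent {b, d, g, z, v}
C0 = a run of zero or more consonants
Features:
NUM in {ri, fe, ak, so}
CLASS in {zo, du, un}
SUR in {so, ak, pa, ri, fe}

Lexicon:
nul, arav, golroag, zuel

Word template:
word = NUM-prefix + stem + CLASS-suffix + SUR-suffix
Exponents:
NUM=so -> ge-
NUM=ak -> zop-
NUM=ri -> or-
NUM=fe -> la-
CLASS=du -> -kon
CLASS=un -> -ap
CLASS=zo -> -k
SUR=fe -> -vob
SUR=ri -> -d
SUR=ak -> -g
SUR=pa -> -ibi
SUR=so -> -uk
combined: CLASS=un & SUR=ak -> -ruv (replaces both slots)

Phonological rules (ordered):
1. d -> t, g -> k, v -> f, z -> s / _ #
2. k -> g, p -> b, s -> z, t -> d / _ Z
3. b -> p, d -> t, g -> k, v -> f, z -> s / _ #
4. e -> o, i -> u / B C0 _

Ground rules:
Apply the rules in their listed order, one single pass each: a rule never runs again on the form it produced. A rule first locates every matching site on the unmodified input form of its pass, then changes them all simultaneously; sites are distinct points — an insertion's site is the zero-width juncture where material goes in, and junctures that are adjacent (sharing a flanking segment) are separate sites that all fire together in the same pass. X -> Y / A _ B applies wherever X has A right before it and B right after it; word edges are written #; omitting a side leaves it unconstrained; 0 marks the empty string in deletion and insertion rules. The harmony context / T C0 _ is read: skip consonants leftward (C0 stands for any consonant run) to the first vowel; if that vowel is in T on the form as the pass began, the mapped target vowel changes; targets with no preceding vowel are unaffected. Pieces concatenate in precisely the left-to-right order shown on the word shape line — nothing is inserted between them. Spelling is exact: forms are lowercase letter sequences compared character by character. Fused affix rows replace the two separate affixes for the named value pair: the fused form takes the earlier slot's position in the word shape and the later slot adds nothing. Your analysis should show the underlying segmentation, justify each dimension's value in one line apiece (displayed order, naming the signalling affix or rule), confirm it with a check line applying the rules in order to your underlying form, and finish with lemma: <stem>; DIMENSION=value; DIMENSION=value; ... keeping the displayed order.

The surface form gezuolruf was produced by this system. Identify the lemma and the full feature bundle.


underlying: ge-zuel-ruv
NUM=so - signalled by the affix ge-
CLASS=un - signalled by the combined affix row
SUR=ak - signalled by the combined affix row
check: gezuelruv -> gezuelruf -> gezuelruf -> gezuelruf -> gezuolruf
lemma: zuel; NUM=so; CLASS=un; SUR=ak


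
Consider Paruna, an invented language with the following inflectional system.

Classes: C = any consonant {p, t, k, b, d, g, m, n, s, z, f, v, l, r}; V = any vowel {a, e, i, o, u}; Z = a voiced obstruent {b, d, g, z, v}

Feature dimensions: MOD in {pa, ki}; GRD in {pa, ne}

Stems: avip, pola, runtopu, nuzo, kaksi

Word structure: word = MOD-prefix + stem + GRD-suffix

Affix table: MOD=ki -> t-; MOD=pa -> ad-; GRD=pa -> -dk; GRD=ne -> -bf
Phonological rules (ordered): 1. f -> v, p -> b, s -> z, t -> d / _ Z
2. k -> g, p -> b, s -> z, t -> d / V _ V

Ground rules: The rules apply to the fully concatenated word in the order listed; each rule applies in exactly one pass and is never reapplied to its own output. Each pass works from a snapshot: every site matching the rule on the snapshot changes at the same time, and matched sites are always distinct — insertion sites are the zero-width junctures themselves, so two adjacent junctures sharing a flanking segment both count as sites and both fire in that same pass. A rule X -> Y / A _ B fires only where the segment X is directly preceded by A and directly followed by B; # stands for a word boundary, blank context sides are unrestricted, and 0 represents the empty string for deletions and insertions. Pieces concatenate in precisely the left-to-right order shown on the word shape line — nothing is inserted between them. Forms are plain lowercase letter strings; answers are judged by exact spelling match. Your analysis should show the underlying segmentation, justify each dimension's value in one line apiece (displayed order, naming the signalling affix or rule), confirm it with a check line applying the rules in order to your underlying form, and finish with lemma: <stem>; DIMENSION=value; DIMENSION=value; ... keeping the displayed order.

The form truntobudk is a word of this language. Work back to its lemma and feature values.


underlying: t-runtopu-dk
MOD=ki - signalled by the affix t-
GRD=pa - signalled by the affix -dk
check: truntopudk -> truntopudk -> truntobudk
lemma: runtopu; MOD=ki; GRD=pa


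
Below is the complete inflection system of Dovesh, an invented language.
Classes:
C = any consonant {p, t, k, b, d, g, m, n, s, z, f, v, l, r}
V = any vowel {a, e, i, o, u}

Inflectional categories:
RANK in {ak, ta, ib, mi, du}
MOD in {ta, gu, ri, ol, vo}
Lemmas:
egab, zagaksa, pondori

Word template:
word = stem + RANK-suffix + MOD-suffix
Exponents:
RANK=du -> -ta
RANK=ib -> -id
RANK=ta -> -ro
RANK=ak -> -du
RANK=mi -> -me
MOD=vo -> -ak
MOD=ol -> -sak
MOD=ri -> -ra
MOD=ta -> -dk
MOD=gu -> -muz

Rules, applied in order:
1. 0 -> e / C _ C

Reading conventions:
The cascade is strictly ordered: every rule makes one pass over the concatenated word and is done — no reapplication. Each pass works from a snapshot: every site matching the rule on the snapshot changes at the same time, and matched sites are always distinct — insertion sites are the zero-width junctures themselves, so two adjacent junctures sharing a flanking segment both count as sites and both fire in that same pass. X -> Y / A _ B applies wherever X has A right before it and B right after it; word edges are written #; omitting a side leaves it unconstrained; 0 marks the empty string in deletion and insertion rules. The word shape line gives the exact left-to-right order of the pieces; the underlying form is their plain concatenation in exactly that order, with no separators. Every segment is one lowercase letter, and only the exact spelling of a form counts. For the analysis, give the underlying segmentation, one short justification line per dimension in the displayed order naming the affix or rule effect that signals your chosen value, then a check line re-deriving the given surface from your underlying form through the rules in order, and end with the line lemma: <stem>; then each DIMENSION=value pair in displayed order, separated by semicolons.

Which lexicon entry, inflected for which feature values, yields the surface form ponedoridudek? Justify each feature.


underlying: pondori-du-dk
RANK=ak - signalled by the affix -du
MOD=ta - signalled by the affix -dk
check: pondoridudk -> ponedoridudek
lemma: pondori; RANK=ak; MOD=ta


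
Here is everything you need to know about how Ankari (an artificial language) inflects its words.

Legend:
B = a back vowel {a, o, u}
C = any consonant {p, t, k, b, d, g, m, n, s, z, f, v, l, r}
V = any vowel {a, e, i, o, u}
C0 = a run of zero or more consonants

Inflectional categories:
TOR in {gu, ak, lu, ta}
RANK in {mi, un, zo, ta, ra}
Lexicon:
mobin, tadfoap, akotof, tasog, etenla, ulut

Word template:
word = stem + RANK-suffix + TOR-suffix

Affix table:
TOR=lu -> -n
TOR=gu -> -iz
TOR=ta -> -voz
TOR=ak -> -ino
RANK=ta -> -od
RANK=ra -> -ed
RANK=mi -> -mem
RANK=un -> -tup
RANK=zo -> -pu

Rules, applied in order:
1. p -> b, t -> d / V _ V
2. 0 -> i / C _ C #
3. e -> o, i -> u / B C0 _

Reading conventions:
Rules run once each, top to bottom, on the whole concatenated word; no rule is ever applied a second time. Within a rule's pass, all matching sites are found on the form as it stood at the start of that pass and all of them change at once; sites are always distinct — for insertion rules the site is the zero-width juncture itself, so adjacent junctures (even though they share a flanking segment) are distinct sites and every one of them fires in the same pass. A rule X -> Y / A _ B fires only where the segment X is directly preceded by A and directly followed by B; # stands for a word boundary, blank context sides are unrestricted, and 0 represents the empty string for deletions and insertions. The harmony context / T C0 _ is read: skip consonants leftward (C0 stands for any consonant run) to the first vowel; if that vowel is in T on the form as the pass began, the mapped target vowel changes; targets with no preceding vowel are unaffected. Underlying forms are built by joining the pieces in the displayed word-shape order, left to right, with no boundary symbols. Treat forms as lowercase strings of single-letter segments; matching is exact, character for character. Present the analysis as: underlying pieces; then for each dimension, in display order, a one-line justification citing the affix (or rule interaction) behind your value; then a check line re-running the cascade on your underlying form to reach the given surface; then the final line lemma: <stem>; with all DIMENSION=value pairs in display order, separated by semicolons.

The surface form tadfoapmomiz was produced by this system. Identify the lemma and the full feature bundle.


underlying: tadfoap-mem-iz
TOR=gu - signalled by the affix -iz
RANK=mi - signalled by the affix -mem
check: tadfoapmemiz -> tadfoapmemiz -> tadfoapmemiz -> tadfoapmomiz
lemma: tadfoap; TOR=gu; RANK=mi


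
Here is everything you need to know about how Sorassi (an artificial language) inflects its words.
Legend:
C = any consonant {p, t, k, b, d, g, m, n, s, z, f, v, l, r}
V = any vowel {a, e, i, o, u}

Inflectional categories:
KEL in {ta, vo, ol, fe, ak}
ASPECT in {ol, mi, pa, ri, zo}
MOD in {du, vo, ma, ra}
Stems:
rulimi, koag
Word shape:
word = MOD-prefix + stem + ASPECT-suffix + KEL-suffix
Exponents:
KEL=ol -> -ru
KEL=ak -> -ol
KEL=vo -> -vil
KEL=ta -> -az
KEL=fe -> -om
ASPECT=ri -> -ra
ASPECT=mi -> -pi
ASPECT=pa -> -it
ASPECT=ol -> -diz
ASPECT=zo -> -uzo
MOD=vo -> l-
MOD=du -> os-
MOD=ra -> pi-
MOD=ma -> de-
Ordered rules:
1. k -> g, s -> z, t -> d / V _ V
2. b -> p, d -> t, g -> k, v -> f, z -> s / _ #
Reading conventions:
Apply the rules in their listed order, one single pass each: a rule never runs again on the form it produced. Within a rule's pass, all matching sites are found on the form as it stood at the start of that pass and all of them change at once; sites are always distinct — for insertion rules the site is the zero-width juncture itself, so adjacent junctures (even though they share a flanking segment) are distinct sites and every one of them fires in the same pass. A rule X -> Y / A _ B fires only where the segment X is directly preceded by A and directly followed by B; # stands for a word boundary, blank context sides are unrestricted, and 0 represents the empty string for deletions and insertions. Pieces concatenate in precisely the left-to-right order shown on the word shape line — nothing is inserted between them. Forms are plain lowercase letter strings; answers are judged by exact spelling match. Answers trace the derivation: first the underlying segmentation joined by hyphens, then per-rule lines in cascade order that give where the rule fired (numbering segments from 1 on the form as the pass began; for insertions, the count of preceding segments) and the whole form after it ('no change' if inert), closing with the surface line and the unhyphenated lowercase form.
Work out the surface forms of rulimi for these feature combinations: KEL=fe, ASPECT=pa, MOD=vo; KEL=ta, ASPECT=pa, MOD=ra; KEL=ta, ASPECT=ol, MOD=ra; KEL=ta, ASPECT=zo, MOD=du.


cell KEL=fe, ASPECT=pa, MOD=vo:
underlying: l-rulimi-it-om
1. k -> g, s -> z, t -> d / V _ V: fires at position(s) 9: lrulimiidom
2. b -> p, d -> t, g -> k, v -> f, z -> s / _ #: no change
surface: lrulimiidom

cell KEL=ta, ASPECT=pa, MOD=ra:
underlying: pi-rulimi-it-az
1. k -> g, s -> z, t -> d / V _ V: fires at position(s) 10: pirulimiidaz
2. b -> p, d -> t, g -> k, v -> f, z -> s / _ #: fires at position(s) 12: pirulimiidas
surface: pirulimiidas

cell KEL=ta, ASPECT=ol, MOD=ra:
underlying: pi-rulimi-diz-az
1. k -> g, s -> z, t -> d / V _ V: no change
2. b -> p, d -> t, g -> k, v -> f, z -> s / _ #: fires at position(s) 13: pirulimidizas
surface: pirulimidizas

cell KEL=ta, ASPECT=zo, MOD=du:
underlying: os-rulimi-uzo-az
1. k -> g, s -> z, t -> d / V _ V: no change
2. b -> p, d -> t, g -> k, v -> f, z -> s / _ #: fires at position(s) 13: osrulimiuzoas
surface: osrulimiuzoas
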